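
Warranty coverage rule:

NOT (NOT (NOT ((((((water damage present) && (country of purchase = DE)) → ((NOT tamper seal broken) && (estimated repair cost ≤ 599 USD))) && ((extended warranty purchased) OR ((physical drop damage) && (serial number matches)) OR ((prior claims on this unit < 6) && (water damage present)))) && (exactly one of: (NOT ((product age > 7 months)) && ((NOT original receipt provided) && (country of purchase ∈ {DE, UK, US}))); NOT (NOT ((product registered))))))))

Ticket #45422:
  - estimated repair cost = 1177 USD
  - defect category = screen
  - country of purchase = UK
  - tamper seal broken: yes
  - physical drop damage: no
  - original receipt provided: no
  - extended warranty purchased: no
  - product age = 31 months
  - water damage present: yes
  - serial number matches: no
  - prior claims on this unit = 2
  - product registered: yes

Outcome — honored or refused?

Refused

Atomic conditions:
  water damage present: yes → true
  country of purchase = DE: UK == DE is false
  NOT tamper seal broken: yes → false
  estimated repair cost ≤ 599 USD: 1177 ≤ 599 is false
  extended warranty purchased: no → false
  physical drop damage: no → false
  serial number matches: no → false
  prior claims on this unit < 6: 2 < 6 is true
  product age > 7 months: 31 > 7 is true
  NOT original receipt provided: no → true
  country of purchase ∈ {DE, UK, US}: UK is in the set → true
  product registered: yes → true
Combine:
[1.1.1.1.1.1] true AND false = false
[1.1.1.1.1.2] false AND false = false
[1.1.1.1.1] false → false (antecedent false ⇒ implication holds) = true
[1.1.1.1.2.2] false AND false = false
[1.1.1.1.2.3] true AND true = true
[1.1.1.1.2] false OR false OR true = true
[1.1.1.1] true AND true = true
[1.1.1.2.1.1] NOT true = false
[1.1.1.2.1.2] true AND true = true
[1.1.1.2.1] false AND true = false
[1.1.1.2.2.1] NOT true = false
[1.1.1.2.2] NOT false = true
[1.1.1.2] exactly-one(false, true) = true
[1.1.1] true AND true = true
[1.1] NOT true = false
[1] NOT false = true
[root] NOT true = false
Overall: false → refused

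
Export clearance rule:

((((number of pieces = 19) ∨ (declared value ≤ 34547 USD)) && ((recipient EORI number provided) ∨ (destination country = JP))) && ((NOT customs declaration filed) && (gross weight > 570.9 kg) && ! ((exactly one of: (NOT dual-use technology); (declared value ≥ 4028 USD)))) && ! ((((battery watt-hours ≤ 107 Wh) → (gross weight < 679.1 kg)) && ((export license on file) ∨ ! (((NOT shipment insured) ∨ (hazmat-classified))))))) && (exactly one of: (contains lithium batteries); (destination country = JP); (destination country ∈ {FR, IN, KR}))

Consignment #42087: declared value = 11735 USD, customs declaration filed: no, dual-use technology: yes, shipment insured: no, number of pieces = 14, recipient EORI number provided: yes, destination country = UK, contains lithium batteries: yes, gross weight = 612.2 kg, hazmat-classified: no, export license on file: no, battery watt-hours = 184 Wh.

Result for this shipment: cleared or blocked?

Blocked

Atomic conditions:
  number of pieces = 19: 14 == 19 is false
  declared value ≤ 34547 USD: 11735 ≤ 34547 is true
  recipient EORI number provided: yes → true
  destination country = JP: UK == JP is false
  NOT customs declaration filed: no → true
  gross weight > 570.9 kg: 612.2 > 570.9 is true
  NOT dual-use technology: yes → false
  declared value ≥ 4028 USD: 11735 ≥ 4028 is true
  battery watt-hours ≤ 107 Wh: 184 ≤ 107 is false
  gross weight < 679.1 kg: 612.2 < 679.1 is true
  export license on file: no → false
  NOT shipment insured: no → true
  hazmat-classified: no → false
  contains lithium batteries: yes → true
  destination country ∈ {FR, IN, KR}: UK is not in the set → false
Combine:
[1.1.1] false OR true = true
[1.1.2] true OR false = true
[1.1] true AND true = true
[1.2.3.1] exactly-one(false, true) = true
[1.2.3] NOT true = false
[1.2] true AND true AND false = false
[1.3.1.1] false → true (antecedent false ⇒ implication holds) = true
[1.3.1.2.2.1] true OR false = true
[1.3.1.2.2] NOT true = false
[1.3.1.2] false OR false = false
[1.3.1] true AND false = false
[1.3] NOT false = true
[1] true AND false AND true = false
[2] exactly-one(true, false, false) = true
[root] false AND true = false
Overall: false → blocked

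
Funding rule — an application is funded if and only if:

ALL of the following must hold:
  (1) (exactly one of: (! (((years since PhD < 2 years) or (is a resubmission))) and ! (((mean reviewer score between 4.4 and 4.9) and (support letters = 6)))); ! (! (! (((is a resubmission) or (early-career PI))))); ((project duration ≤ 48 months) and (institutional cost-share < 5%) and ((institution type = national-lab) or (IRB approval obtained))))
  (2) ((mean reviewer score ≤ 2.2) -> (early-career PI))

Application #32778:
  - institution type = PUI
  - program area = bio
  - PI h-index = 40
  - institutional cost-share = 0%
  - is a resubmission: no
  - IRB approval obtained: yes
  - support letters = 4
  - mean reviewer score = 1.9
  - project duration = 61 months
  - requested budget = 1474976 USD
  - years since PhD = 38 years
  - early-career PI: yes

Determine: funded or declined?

Funded

Atomic conditions:
  years since PhD < 2 years: 38 < 2 is false
  is a resubmission: no → false
  mean reviewer score between 4.4 and 4.9: 1.9 in [4.4, 4.9] is false
  support letters = 6: 4 == 6 is false
  early-career PI: yes → true
  project duration ≤ 48 months: 61 ≤ 48 is false
  institutional cost-share < 5%: 0 < 5 is true
  institution type = national-lab: PUI == national-lab is false
  IRB approval obtained: yes → true
  mean reviewer score ≤ 2.2: 1.9 ≤ 2.2 is true
Combine:
[1.1.1.1] false OR false = false
[1.1.1] NOT false = true
[1.1.2.1] false AND false = false
[1.1.2] NOT false = true
[1.1] true AND true = true
[1.2.1.1.1] false OR true = true
[1.2.1.1] NOT true = false
[1.2.1] NOT false = true
[1.2] NOT true = false
[1.3.3] false OR true = true
[1.3] false AND true AND true = false
[1] exactly-one(true, false, false) = true
[2] true → true = true
[root] true AND true = true
Overall: true → funded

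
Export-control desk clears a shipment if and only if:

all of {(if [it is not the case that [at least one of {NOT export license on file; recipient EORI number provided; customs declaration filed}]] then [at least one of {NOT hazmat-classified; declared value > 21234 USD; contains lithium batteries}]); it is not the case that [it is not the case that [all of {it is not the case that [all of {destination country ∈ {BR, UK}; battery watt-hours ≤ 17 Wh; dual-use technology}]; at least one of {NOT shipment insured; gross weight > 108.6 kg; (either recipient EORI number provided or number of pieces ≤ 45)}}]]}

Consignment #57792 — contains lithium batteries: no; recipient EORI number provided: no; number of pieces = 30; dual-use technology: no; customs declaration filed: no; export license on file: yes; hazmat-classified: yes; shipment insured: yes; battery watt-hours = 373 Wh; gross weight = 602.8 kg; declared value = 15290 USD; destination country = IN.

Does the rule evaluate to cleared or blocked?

Blocked

Atomic conditions:
  NOT export license on file: yes → false
  recipient EORI number provided: no → false
  customs declaration filed: no → false
  NOT hazmat-classified: yes → false
  declared value > 21234 USD: 15290 > 21234 is false
  contains lithium batteries: no → false
  destination country ∈ {BR, UK}: IN is not in the set → false
  battery watt-hours ≤ 17 Wh: 373 ≤ 17 is false
  dual-use technology: no → false
  NOT shipment insured: yes → false
  gross weight > 108.6 kg: 602.8 > 108.6 is true
  number of pieces ≤ 45: 30 ≤ 45 is true
Combine:
[1.1.1] false OR false OR false = false
[1.1] NOT false = true
[1.2] false OR false OR false = false
[1] true → false = false
[2.1.1.1.1] false AND false AND false = false
[2.1.1.1] NOT false = true
[2.1.1.2.3] false OR true = true
[2.1.1.2] false OR true OR true = true
[2.1.1] true AND true = true
[2.1] NOT true = false
[2] NOT false = true
[root] false AND true = false
Overall: false → blocked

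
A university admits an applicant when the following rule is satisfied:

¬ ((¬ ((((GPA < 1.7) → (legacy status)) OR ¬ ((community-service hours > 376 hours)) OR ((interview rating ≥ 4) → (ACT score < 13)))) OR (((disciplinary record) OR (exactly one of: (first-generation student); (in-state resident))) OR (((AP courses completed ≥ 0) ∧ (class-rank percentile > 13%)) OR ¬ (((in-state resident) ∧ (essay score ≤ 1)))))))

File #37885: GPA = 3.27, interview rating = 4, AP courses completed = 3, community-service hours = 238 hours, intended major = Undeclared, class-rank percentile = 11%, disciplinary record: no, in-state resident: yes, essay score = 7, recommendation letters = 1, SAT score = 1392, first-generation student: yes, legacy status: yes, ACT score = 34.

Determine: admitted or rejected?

Atomic conditions:
  GPA < 1.7: 3.27 < 1.7 is false
  legacy status: yes → true
  community-service hours > 376 hours: 238 > 376 is false
  interview rating ≥ 4: 4 ≥ 4 is true
  ACT score < 13: 34 < 13 is false
  disciplinary record: no → false
  first-generation student: yes → true
  in-state resident: yes → true
  AP courses completed ≥ 0: 3 ≥ 0 is true
  class-rank percentile > 13%: 11 > 13 is false
  essay score ≤ 1: 7 ≤ 1 is false
Combine:
[1.1.1.1] false → true (antecedent false ⇒ implication holds) = true
[1.1.1.2] NOT false = true
[1.1.1.3] true → false = false
[1.1.1] true OR true OR false = true
[1.1] NOT true = false
[1.2.1.2] exactly-one(true, true) = false
[1.2.1] false OR false = false
[1.2.2.1] true AND false = false
[1.2.2.2.1] true AND false = false
[1.2.2.2] NOT false = true
[1.2.2] false OR true = true
[1.2] false OR true = true
[1] false OR true = true
[root] NOT true = false
Overall: false → rejected

Rejected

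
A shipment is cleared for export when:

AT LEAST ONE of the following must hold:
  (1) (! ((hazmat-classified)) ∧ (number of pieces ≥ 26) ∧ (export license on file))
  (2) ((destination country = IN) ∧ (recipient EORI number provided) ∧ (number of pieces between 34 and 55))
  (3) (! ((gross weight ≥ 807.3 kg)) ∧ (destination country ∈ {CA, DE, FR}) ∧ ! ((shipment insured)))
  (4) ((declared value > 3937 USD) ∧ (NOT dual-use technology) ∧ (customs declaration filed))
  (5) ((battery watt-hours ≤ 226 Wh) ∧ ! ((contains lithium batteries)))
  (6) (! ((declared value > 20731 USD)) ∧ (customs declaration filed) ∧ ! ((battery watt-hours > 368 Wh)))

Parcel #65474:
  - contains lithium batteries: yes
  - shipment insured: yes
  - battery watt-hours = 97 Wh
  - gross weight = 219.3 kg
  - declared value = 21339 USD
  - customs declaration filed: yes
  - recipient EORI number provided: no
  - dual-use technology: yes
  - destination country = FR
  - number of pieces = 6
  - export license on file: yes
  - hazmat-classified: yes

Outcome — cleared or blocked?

Blocked

Atomic conditions:
  hazmat-classified: yes → true
  number of pieces ≥ 26: 6 ≥ 26 is false
  export license on file: yes → true
  destination country = IN: FR == IN is false
  recipient EORI number provided: no → false
  number of pieces between 34 and 55: 6 in [34, 55] is false
  gross weight ≥ 807.3 kg: 219.3 ≥ 807.3 is false
  destination country ∈ {CA, DE, FR}: FR is in the set → true
  shipment insured: yes → true
  declared value > 3937 USD: 21339 > 3937 is true
  NOT dual-use technology: yes → false
  customs declaration filed: yes → true
  battery watt-hours ≤ 226 Wh: 97 ≤ 226 is true
  contains lithium batteries: yes → true
  declared value > 20731 USD: 21339 > 20731 is true
  battery watt-hours > 368 Wh: 97 > 368 is false
Combine:
[1.1] NOT true = false
[1] false AND false AND true = false
[2] false AND false AND false = false
[3.1] NOT false = true
[3.3] NOT true = false
[3] true AND true AND false = false
[4] true AND false AND true = false
[5.2] NOT true = false
[5] true AND false = false
[6.1] NOT true = false
[6.3] NOT false = true
[6] false AND true AND true = false
[root] false OR false OR false OR false OR false OR false = false
Overall: false → blocked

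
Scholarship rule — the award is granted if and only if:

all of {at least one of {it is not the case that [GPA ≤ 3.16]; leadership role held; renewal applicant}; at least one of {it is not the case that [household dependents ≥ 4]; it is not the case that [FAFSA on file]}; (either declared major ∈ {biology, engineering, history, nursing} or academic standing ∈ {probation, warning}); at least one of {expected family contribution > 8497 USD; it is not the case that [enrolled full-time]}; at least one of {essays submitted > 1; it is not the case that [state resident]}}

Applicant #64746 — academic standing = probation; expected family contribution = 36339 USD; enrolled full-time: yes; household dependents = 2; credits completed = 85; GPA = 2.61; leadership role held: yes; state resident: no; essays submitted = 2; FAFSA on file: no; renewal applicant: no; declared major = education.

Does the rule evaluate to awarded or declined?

Awarded

Atomic conditions:
  GPA ≤ 3.16: 2.61 ≤ 3.16 is true
  leadership role held: yes → true
  renewal applicant: no → false
  household dependents ≥ 4: 2 ≥ 4 is false
  FAFSA on file: no → false
  declared major ∈ {biology, engineering, history, nursing}: education is not in the set → false
  academic standing ∈ {probation, warning}: probation is in the set → true
  expected family contribution > 8497 USD: 36339 > 8497 is true
  enrolled full-time: yes → true
  essays submitted > 1: 2 > 1 is true
  state resident: no → false
Combine:
[1.1] NOT true = false
[1] false OR true OR false = true
[2.1] NOT false = true
[2.2] NOT false = true
[2] true OR true = true
[3] false OR true = true
[4.2] NOT true = false
[4] true OR false = true
[5.2] NOT false = true
[5] true OR true = true
[root] true AND true AND true AND true AND true = true
Overall: true → awarded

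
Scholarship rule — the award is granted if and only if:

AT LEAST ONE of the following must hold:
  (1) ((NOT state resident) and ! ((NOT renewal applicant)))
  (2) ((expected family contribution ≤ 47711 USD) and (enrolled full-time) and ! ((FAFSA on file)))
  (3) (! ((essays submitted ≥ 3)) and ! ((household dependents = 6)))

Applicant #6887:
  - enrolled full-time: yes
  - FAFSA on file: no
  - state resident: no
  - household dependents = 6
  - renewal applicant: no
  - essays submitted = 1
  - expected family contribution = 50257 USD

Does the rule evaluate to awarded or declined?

Atomic conditions:
  NOT state resident: no → true
  NOT renewal applicant: no → true
  expected family contribution ≤ 47711 USD: 50257 ≤ 47711 is false
  enrolled full-time: yes → true
  FAFSA on file: no → false
  essays submitted ≥ 3: 1 ≥ 3 is false
  household dependents = 6: 6 == 6 is true
Combine:
[1.2] NOT true = false
[1] true AND false = false
[2.3] NOT false = true
[2] false AND true AND true = false
[3.1] NOT false = true
[3.2] NOT true = false
[3] true AND false = false
[root] false OR false OR false = false
Overall: false → declined

Declined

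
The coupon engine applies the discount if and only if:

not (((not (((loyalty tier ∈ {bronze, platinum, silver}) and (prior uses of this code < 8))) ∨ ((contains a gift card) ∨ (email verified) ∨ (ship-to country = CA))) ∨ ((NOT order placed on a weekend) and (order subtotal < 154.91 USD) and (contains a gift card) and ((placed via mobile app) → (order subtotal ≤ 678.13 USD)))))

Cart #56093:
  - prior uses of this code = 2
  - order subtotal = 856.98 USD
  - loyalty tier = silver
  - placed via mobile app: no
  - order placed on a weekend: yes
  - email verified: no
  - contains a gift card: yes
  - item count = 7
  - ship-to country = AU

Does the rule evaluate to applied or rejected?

Rejected

Atomic conditions:
  loyalty tier ∈ {bronze, platinum, silver}: silver is in the set → true
  prior uses of this code < 8: 2 < 8 is true
  contains a gift card: yes → true
  email verified: no → false
  ship-to country = CA: AU == CA is false
  NOT order placed on a weekend: yes → false
  order subtotal < 154.91 USD: 856.98 < 154.91 is false
  placed via mobile app: no → false
  order subtotal ≤ 678.13 USD: 856.98 ≤ 678.13 is false
Combine:
[1.1.1.1] true AND true = true
[1.1.1] NOT true = false
[1.1.2] true OR false OR false = true
[1.1] false OR true = true
[1.2.4] false → false (antecedent false ⇒ implication holds) = true
[1.2] false AND false AND true AND true = false
[1] true OR false = true
[root] NOT true = false
Overall: false → rejected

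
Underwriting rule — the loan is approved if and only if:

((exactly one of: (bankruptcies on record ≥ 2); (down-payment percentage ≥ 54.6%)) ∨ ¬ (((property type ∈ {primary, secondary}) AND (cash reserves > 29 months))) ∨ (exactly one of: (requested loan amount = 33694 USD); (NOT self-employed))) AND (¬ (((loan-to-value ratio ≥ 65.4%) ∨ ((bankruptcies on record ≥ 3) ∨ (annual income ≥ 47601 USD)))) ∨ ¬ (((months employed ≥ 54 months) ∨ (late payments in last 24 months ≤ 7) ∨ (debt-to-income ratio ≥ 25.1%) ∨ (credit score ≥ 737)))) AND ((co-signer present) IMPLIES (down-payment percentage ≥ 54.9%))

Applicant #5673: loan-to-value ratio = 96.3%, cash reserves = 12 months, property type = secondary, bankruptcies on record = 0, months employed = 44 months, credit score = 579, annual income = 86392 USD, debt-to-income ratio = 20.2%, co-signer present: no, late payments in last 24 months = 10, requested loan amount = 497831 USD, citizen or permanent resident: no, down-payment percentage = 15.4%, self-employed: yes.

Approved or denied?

Atomic conditions:
  bankruptcies on record ≥ 2: 0 ≥ 2 is false
  down-payment percentage ≥ 54.6%: 15.4 ≥ 54.6 is false
  property type ∈ {primary, secondary}: secondary is in the set → true
  cash reserves > 29 months: 12 > 29 is false
  requested loan amount = 33694 USD: 497831 == 33694 is false
  NOT self-employed: yes → false
  loan-to-value ratio ≥ 65.4%: 96.3 ≥ 65.4 is true
  bankruptcies on record ≥ 3: 0 ≥ 3 is false
  annual income ≥ 47601 USD: 86392 ≥ 47601 is true
  months employed ≥ 54 months: 44 ≥ 54 is false
  late payments in last 24 months ≤ 7: 10 ≤ 7 is false
  debt-to-income ratio ≥ 25.1%: 20.2 ≥ 25.1 is false
  credit score ≥ 737: 579 ≥ 737 is false
  co-signer present: no → false
  down-payment percentage ≥ 54.9%: 15.4 ≥ 54.9 is false
Combine:
[1.1] exactly-one(false, false) = false
[1.2.1] true AND false = false
[1.2] NOT false = true
[1.3] exactly-one(false, false) = false
[1] false OR true OR false = true
[2.1.1.2] false OR true = true
[2.1.1] true OR true = true
[2.1] NOT true = false
[2.2.1] false OR false OR false OR false = false
[2.2] NOT false = true
[2] false OR true = true
[3] false → false (antecedent false ⇒ implication holds) = true
[root] true AND true AND true = true
Overall: true → approved

Approved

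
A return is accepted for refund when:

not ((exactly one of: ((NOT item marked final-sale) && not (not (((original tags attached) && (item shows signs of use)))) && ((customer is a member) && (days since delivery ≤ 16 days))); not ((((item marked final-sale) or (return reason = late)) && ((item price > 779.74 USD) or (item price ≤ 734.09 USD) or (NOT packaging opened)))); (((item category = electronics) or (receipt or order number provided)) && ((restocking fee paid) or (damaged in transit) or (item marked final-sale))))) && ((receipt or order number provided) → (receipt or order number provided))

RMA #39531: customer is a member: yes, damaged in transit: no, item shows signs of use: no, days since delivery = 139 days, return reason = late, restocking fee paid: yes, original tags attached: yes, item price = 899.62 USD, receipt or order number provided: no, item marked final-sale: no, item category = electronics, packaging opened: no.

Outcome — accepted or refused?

Refused

Atomic conditions:
  NOT item marked final-sale: no → true
  original tags attached: yes → true
  item shows signs of use: no → false
  customer is a member: yes → true
  days since delivery ≤ 16 days: 139 ≤ 16 is false
  item marked final-sale: no → false
  return reason = late: late == late is true
  item price > 779.74 USD: 899.62 > 779.74 is true
  item price ≤ 734.09 USD: 899.62 ≤ 734.09 is false
  NOT packaging opened: no → true
  item category = electronics: electronics == electronics is true
  receipt or order number provided: no → false
  restocking fee paid: yes → true
  damaged in transit: no → false
Combine:
[1.1.1.2.1.1] true AND false = false
[1.1.1.2.1] NOT false = true
[1.1.1.2] NOT true = false
[1.1.1.3] true AND false = false
[1.1.1] true AND false AND false = false
[1.1.2.1.1] false OR true = true
[1.1.2.1.2] true OR false OR true = true
[1.1.2.1] true AND true = true
[1.1.2] NOT true = false
[1.1.3.1] true OR false = true
[1.1.3.2] true OR false OR false = true
[1.1.3] true AND true = true
[1.1] exactly-one(false, false, true) = true
[1] NOT true = false
[2] false → false (antecedent false ⇒ implication holds) = true
[root] false AND true = false
Overall: false → refused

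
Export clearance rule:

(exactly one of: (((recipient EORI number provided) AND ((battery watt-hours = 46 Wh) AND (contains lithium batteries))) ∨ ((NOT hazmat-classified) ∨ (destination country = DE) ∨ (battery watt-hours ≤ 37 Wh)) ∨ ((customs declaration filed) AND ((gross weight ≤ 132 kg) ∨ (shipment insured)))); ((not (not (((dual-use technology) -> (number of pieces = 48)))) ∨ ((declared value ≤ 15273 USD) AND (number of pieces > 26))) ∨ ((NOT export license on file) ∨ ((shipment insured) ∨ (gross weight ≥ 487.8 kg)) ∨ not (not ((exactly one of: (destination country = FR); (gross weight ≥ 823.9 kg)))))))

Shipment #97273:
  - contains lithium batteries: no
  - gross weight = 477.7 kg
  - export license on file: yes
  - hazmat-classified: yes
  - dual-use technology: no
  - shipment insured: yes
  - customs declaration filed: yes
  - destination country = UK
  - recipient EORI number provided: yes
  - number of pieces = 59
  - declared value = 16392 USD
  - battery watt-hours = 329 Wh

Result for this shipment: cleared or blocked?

Atomic conditions:
  recipient EORI number provided: yes → true
  battery watt-hours = 46 Wh: 329 == 46 is false
  contains lithium batteries: no → false
  NOT hazmat-classified: yes → false
  destination country = DE: UK == DE is false
  battery watt-hours ≤ 37 Wh: 329 ≤ 37 is false
  customs declaration filed: yes → true
  gross weight ≤ 132 kg: 477.7 ≤ 132 is false
  shipment insured: yes → true
  dual-use technology: no → false
  number of pieces = 48: 59 == 48 is false
  declared value ≤ 15273 USD: 16392 ≤ 15273 is false
  number of pieces > 26: 59 > 26 is true
  NOT export license on file: yes → false
  gross weight ≥ 487.8 kg: 477.7 ≥ 487.8 is false
  destination country = FR: UK == FR is false
  gross weight ≥ 823.9 kg: 477.7 ≥ 823.9 is false
Combine:
[1.1.2] false AND false = false
[1.1] true AND false = false
[1.2] false OR false OR false = false
[1.3.2] false OR true = true
[1.3] true AND true = true
[1] false OR false OR true = true
[2.1.1.1.1] false → false (antecedent false ⇒ implication holds) = true
[2.1.1.1] NOT true = false
[2.1.1] NOT false = true
[2.1.2] false AND true = false
[2.1] true OR false = true
[2.2.2] true OR false = true
[2.2.3.1.1] exactly-one(false, false) = false
[2.2.3.1] NOT false = true
[2.2.3] NOT true = false
[2.2] false OR true OR false = true
[2] true OR true = true
[root] exactly-one(true, true) = false
Overall: false → blocked

Blocked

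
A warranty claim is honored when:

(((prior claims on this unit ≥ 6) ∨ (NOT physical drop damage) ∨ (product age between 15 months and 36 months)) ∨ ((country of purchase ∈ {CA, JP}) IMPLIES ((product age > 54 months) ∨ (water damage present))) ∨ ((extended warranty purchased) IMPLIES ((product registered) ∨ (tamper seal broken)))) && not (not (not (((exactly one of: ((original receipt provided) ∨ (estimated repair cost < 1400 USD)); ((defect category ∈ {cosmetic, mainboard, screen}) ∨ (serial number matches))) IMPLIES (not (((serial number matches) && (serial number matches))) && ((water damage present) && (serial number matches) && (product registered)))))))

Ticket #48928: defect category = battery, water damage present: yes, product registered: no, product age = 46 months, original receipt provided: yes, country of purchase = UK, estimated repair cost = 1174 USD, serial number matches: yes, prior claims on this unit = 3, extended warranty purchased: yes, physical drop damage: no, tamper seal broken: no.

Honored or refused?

Refused

Atomic conditions:
  prior claims on this unit ≥ 6: 3 ≥ 6 is false
  NOT physical drop damage: no → true
  product age between 15 months and 36 months: 46 in [15, 36] is false
  country of purchase ∈ {CA, JP}: UK is not in the set → false
  product age > 54 months: 46 > 54 is false
  water damage present: yes → true
  extended warranty purchased: yes → true
  product registered: no → false
  tamper seal broken: no → false
  original receipt provided: yes → true
  estimated repair cost < 1400 USD: 1174 < 1400 is true
  defect category ∈ {cosmetic, mainboard, screen}: battery is not in the set → false
  serial number matches: yes → true
Combine:
[1.1] false OR true OR false = true
[1.2.2] false OR true = true
[1.2] false → true (antecedent false ⇒ implication holds) = true
[1.3.2] false OR false = false
[1.3] true → false = false
[1] true OR true OR false = true
[2.1.1.1.1.1] true OR true = true
[2.1.1.1.1.2] false OR true = true
[2.1.1.1.1] exactly-one(true, true) = false
[2.1.1.1.2.1.1] true AND true = true
[2.1.1.1.2.1] NOT true = false
[2.1.1.1.2.2] true AND true AND false = false
[2.1.1.1.2] false AND false = false
[2.1.1.1] false → false (antecedent false ⇒ implication holds) = true
[2.1.1] NOT true = false
[2.1] NOT false = true
[2] NOT true = false
[root] true AND false = false
Overall: false → refused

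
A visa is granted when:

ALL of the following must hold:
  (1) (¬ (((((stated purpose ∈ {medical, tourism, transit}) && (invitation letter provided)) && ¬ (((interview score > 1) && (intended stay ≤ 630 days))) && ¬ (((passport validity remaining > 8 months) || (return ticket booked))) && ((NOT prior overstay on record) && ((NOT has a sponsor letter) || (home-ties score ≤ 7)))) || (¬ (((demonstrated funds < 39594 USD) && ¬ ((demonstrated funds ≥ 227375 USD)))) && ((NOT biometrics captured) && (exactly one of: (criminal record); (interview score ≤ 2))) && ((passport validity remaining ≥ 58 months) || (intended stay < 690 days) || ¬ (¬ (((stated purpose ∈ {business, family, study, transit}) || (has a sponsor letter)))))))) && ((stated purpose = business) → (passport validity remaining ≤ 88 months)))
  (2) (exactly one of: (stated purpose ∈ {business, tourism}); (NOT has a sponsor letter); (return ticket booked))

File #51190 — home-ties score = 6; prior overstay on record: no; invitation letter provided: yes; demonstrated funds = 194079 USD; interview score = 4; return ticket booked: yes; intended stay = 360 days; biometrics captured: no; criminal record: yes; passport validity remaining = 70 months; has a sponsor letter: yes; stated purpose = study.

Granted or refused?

Atomic conditions:
  stated purpose ∈ {medical, tourism, transit}: study is not in the set → false
  invitation letter provided: yes → true
  interview score > 1: 4 > 1 is true
  intended stay ≤ 630 days: 360 ≤ 630 is true
  passport validity remaining > 8 months: 70 > 8 is true
  return ticket booked: yes → true
  NOT prior overstay on record: no → true
  NOT has a sponsor letter: yes → false
  home-ties score ≤ 7: 6 ≤ 7 is true
  demonstrated funds < 39594 USD: 194079 < 39594 is false
  demonstrated funds ≥ 227375 USD: 194079 ≥ 227375 is false
  NOT biometrics captured: no → true
  criminal record: yes → true
  interview score ≤ 2: 4 ≤ 2 is false
  passport validity remaining ≥ 58 months: 70 ≥ 58 is true
  intended stay < 690 days: 360 < 690 is true
  stated purpose ∈ {business, family, study, transit}: study is in the set → true
  has a sponsor letter: yes → true
  stated purpose = business: study == business is false
  passport validity remaining ≤ 88 months: 70 ≤ 88 is true
  stated purpose ∈ {business, tourism}: study is not in the set → false
Combine:
[1.1.1.1.1] false AND true = false
[1.1.1.1.2.1] true AND true = true
[1.1.1.1.2] NOT true = false
[1.1.1.1.3.1] true OR true = true
[1.1.1.1.3] NOT true = false
[1.1.1.1.4.2] false OR true = true
[1.1.1.1.4] true AND true = true
[1.1.1.1] false AND false AND false AND true = false
[1.1.1.2.1.1.2] NOT false = true
[1.1.1.2.1.1] false AND true = false
[1.1.1.2.1] NOT false = true
[1.1.1.2.2.2] exactly-one(true, false) = true
[1.1.1.2.2] true AND true = true
[1.1.1.2.3.3.1.1] true OR true = true
[1.1.1.2.3.3.1] NOT true = false
[1.1.1.2.3.3] NOT false = true
[1.1.1.2.3] true OR true OR true = true
[1.1.1.2] true AND true AND true = true
[1.1.1] false OR true = true
[1.1] NOT true = false
[1.2] false → true (antecedent false ⇒ implication holds) = true
[1] false AND true = false
[2] exactly-one(false, false, true) = true
[root] false AND true = false
Overall: false → refused

Refused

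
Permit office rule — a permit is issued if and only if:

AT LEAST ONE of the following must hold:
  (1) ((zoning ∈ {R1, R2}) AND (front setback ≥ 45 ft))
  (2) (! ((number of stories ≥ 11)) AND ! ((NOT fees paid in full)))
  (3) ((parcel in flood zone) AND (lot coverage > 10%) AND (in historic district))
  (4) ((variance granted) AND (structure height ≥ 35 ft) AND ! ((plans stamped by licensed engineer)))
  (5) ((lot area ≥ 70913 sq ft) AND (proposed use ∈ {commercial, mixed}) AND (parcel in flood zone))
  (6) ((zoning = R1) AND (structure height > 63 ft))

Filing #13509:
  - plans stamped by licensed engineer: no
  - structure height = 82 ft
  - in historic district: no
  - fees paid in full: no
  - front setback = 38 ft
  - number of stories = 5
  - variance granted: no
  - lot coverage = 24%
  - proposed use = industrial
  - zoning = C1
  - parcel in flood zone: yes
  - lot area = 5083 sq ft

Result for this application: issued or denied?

Atomic conditions:
  zoning ∈ {R1, R2}: C1 is not in the set → false
  front setback ≥ 45 ft: 38 ≥ 45 is false
  number of stories ≥ 11: 5 ≥ 11 is false
  NOT fees paid in full: no → true
  parcel in flood zone: yes → true
  lot coverage > 10%: 24 > 10 is true
  in historic district: no → false
  variance granted: no → false
  structure height ≥ 35 ft: 82 ≥ 35 is true
  plans stamped by licensed engineer: no → false
  lot area ≥ 70913 sq ft: 5083 ≥ 70913 is false
  proposed use ∈ {commercial, mixed}: industrial is not in the set → false
  zoning = R1: C1 == R1 is false
  structure height > 63 ft: 82 > 63 is true
Combine:
[1] false AND false = false
[2.1] NOT false = true
[2.2] NOT true = false
[2] true AND false = false
[3] true AND true AND false = false
[4.3] NOT false = true
[4] false AND true AND true = false
[5] false AND false AND true = false
[6] false AND true = false
[root] false OR false OR false OR false OR false OR false = false
Overall: false → denied

Denied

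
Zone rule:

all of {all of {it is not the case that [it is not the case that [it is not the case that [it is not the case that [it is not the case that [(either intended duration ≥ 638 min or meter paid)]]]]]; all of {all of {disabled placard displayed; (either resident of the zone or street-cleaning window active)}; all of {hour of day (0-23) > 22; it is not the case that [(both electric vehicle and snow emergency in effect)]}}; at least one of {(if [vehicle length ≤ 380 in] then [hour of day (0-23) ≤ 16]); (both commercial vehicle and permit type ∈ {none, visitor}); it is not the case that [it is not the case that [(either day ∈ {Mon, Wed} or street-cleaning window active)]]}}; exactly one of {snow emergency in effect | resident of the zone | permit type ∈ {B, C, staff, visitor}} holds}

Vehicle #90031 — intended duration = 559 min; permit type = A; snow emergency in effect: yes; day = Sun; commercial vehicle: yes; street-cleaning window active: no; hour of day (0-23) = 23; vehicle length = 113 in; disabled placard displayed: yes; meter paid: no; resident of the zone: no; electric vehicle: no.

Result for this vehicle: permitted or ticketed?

Ticketed

Atomic conditions:
  intended duration ≥ 638 min: 559 ≥ 638 is false
  meter paid: no → false
  disabled placard displayed: yes → true
  resident of the zone: no → false
  street-cleaning window active: no → false
  hour of day (0-23) > 22: 23 > 22 is true
  electric vehicle: no → false
  snow emergency in effect: yes → true
  vehicle length ≤ 380 in: 113 ≤ 380 is true
  hour of day (0-23) ≤ 16: 23 ≤ 16 is false
  commercial vehicle: yes → true
  permit type ∈ {none, visitor}: A is not in the set → false
  day ∈ {Mon, Wed}: Sun is not in the set → false
  permit type ∈ {B, C, staff, visitor}: A is not in the set → false
Combine:
[1.1.1.1.1.1.1] false OR false = false
[1.1.1.1.1.1] NOT false = true
[1.1.1.1.1] NOT true = false
[1.1.1.1] NOT false = true
[1.1.1] NOT true = false
[1.1] NOT false = true
[1.2.1.2] false OR false = false
[1.2.1] true AND false = false
[1.2.2.2.1] false AND true = false
[1.2.2.2] NOT false = true
[1.2.2] true AND true = true
[1.2] false AND true = false
[1.3.1] true → false = false
[1.3.2] true AND false = false
[1.3.3.1.1] false OR false = false
[1.3.3.1] NOT false = true
[1.3.3] NOT true = false
[1.3] false OR false OR false = false
[1] true AND false AND false = false
[2] exactly-one(true, false, false) = true
[root] false AND true = false
Overall: false → ticketed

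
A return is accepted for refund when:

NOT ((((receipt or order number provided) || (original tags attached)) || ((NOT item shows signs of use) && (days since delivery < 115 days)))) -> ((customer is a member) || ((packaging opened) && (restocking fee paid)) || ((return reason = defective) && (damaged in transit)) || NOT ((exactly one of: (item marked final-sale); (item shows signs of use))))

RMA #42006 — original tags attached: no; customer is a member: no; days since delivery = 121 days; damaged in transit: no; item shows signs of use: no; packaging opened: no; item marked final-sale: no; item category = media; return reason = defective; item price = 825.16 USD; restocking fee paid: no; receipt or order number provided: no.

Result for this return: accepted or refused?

Accepted

Atomic conditions:
  receipt or order number provided: no → false
  original tags attached: no → false
  NOT item shows signs of use: no → true
  days since delivery < 115 days: 121 < 115 is false
  customer is a member: no → false
  packaging opened: no → false
  restocking fee paid: no → false
  return reason = defective: defective == defective is true
  damaged in transit: no → false
  item marked final-sale: no → false
  item shows signs of use: no → false
Combine:
[1.1.1] false OR false = false
[1.1.2] true AND false = false
[1.1] false OR false = false
[1] NOT false = true
[2.2] false AND false = false
[2.3] true AND false = false
[2.4.1] exactly-one(false, false) = false
[2.4] NOT false = true
[2] false OR false OR false OR true = true
[root] true → true = true
Overall: true → accepted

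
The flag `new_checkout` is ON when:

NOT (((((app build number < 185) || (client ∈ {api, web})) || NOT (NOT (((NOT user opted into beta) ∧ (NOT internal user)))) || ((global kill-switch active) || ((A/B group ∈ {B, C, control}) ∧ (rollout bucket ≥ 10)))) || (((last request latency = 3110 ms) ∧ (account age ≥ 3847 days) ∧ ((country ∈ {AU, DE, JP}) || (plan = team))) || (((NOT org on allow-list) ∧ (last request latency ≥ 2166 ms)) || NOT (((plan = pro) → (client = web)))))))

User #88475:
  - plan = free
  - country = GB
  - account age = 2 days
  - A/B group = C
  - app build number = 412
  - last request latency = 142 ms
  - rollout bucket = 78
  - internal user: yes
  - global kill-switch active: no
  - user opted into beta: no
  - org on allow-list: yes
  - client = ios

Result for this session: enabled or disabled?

Disabled

Atomic conditions:
  app build number < 185: 412 < 185 is false
  client ∈ {api, web}: ios is not in the set → false
  NOT user opted into beta: no → true
  NOT internal user: yes → false
  global kill-switch active: no → false
  A/B group ∈ {B, C, control}: C is in the set → true
  rollout bucket ≥ 10: 78 ≥ 10 is true
  last request latency = 3110 ms: 142 == 3110 is false
  account age ≥ 3847 days: 2 ≥ 3847 is false
  country ∈ {AU, DE, JP}: GB is not in the set → false
  plan = team: free == team is false
  NOT org on allow-list: yes → false
  last request latency ≥ 2166 ms: 142 ≥ 2166 is false
  plan = pro: free == pro is false
  client = web: ios == web is false
Combine:
[1.1.1] false OR false = false
[1.1.2.1.1] true AND false = false
[1.1.2.1] NOT false = true
[1.1.2] NOT true = false
[1.1.3.2] true AND true = true
[1.1.3] false OR true = true
[1.1] false OR false OR true = true
[1.2.1.3] false OR false = false
[1.2.1] false AND false AND false = false
[1.2.2.1] false AND false = false
[1.2.2.2.1] false → false (antecedent false ⇒ implication holds) = true
[1.2.2.2] NOT true = false
[1.2.2] false OR false = false
[1.2] false OR false = false
[1] true OR false = true
[root] NOT true = false
Overall: false → disabled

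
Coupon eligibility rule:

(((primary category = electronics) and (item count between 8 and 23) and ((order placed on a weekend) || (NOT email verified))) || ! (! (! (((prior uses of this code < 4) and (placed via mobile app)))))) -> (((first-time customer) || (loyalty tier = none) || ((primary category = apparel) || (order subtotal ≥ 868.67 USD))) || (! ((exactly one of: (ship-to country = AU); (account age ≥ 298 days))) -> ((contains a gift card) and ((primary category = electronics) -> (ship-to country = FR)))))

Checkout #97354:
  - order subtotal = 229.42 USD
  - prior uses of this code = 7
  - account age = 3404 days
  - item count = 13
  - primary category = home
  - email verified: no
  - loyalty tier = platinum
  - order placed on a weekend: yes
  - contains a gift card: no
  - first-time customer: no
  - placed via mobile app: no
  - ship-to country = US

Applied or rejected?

Atomic conditions:
  primary category = electronics: home == electronics is false
  item count between 8 and 23: 13 in [8, 23] is true
  order placed on a weekend: yes → true
  NOT email verified: no → true
  prior uses of this code < 4: 7 < 4 is false
  placed via mobile app: no → false
  first-time customer: no → false
  loyalty tier = none: platinum == none is false
  primary category = apparel: home == apparel is false
  order subtotal ≥ 868.67 USD: 229.42 ≥ 868.67 is false
  ship-to country = AU: US == AU is false
  account age ≥ 298 days: 3404 ≥ 298 is true
  contains a gift card: no → false
  ship-to country = FR: US == FR is false
Combine:
[1.1.3] true OR true = true
[1.1] false AND true AND true = false
[1.2.1.1.1] false AND false = false
[1.2.1.1] NOT false = true
[1.2.1] NOT true = false
[1.2] NOT false = true
[1] false OR true = true
[2.1.3] false OR false = false
[2.1] false OR false OR false = false
[2.2.1.1] exactly-one(false, true) = true
[2.2.1] NOT true = false
[2.2.2.2] false → false (antecedent false ⇒ implication holds) = true
[2.2.2] false AND true = false
[2.2] false → false (antecedent false ⇒ implication holds) = true
[2] false OR true = true
[root] true → true = true
Overall: true → applied

Applied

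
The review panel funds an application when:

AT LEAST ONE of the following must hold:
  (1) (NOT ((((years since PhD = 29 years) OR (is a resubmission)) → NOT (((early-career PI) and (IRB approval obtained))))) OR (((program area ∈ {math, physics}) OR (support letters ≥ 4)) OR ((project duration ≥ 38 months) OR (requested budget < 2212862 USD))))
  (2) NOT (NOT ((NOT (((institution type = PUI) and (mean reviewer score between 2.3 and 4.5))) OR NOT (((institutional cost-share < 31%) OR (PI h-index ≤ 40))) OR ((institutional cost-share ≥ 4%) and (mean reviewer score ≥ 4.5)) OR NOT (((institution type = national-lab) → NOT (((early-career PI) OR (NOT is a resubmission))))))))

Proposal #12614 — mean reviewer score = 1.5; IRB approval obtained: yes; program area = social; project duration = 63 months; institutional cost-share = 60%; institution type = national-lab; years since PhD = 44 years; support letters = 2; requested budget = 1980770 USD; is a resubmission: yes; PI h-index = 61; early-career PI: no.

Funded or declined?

Funded

Atomic conditions:
  years since PhD = 29 years: 44 == 29 is false
  is a resubmission: yes → true
  early-career PI: no → false
  IRB approval obtained: yes → true
  program area ∈ {math, physics}: social is not in the set → false
  support letters ≥ 4: 2 ≥ 4 is false
  project duration ≥ 38 months: 63 ≥ 38 is true
  requested budget < 2212862 USD: 1980770 < 2212862 is true
  institution type = PUI: national-lab == PUI is false
  mean reviewer score between 2.3 and 4.5: 1.5 in [2.3, 4.5] is false
  institutional cost-share < 31%: 60 < 31 is false
  PI h-index ≤ 40: 61 ≤ 40 is false
  institutional cost-share ≥ 4%: 60 ≥ 4 is true
  mean reviewer score ≥ 4.5: 1.5 ≥ 4.5 is false
  institution type = national-lab: national-lab == national-lab is true
  NOT is a resubmission: yes → false
Combine:
[1.1.1.1] false OR true = true
[1.1.1.2.1] false AND true = false
[1.1.1.2] NOT false = true
[1.1.1] true → true = true
[1.1] NOT true = false
[1.2.1] false OR false = false
[1.2.2] true OR true = true
[1.2] false OR true = true
[1] false OR true = true
[2.1.1.1.1] false AND false = false
[2.1.1.1] NOT false = true
[2.1.1.2.1] false OR false = false
[2.1.1.2] NOT false = true
[2.1.1.3] true AND false = false
[2.1.1.4.1.2.1] false OR false = false
[2.1.1.4.1.2] NOT false = true
[2.1.1.4.1] true → true = true
[2.1.1.4] NOT true = false
[2.1.1] true OR true OR false OR false = true
[2.1] NOT true = false
[2] NOT false = true
[root] true OR true = true
Overall: true → funded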